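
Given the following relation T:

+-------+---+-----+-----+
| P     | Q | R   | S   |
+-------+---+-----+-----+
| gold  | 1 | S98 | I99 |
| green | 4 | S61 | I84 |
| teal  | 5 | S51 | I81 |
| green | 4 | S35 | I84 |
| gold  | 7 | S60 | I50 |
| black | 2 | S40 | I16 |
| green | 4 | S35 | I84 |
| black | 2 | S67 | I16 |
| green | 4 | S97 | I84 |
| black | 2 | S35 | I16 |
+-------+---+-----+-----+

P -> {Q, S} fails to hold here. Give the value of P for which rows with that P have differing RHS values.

P=gold: 2 rows → {Q,S} takes values {(1, I99), (7, I50)} — violation
P=green: 4 rows → {Q,S} = (4, I84), (4, I84), (4, I84), (4, I84) ✓
P=teal: 1 row → {Q,S} = (5, I81) ✓
P=black: 3 rows → {Q,S} = (2, I16), (2, I16), (2, I16) ✓
The only P value with inconsistent RHS is P=gold.

gold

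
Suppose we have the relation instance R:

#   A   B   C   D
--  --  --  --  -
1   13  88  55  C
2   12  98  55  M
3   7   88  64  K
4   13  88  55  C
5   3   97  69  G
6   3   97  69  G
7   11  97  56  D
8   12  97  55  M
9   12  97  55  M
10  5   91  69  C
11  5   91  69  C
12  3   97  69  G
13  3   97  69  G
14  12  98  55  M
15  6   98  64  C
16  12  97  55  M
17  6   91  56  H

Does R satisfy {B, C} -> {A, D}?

Yes

(B=88, C=55): rows 1, 4 → {A,D} = (13, C), (13, C) ✓
(B=98, C=55): rows 2, 14 → {A,D} = (12, M), (12, M) ✓
(B=88, C=64): row 3 → {A,D} = (7, K) ✓
(B=97, C=69): rows 5, 6, 12, 13 → {A,D} = (3, G), (3, G), (3, G), (3, G) ✓
(B=97, C=56): row 7 → {A,D} = (11, D) ✓
(B=97, C=55): rows 8, 9, 16 → {A,D} = (12, M), (12, M), (12, M) ✓
(B=91, C=69): rows 10, 11 → {A,D} = (5, C), (5, C) ✓
(B=98, C=64): row 15 → {A,D} = (6, C) ✓
(B=91, C=56): row 17 → {A,D} = (6, H) ✓
Every {B, C} value is associated with a single {A, D} value, so {B, C} -> {A, D} holds.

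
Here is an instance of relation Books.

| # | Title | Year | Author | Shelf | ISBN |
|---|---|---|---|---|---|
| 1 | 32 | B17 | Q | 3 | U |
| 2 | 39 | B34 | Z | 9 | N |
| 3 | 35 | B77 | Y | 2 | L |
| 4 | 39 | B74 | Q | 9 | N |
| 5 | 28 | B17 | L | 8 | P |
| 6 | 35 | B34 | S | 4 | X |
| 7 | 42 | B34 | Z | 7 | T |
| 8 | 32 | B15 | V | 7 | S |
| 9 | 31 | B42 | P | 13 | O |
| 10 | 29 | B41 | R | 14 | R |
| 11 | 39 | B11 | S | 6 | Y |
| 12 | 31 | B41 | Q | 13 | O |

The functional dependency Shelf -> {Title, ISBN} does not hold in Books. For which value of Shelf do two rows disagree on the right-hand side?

Shelf=3: row 1 → {Title,ISBN} = (32, U) ✓
Shelf=9: rows 2, 4 → {Title,ISBN} = (39, N), (39, N) ✓
Shelf=2: row 3 → {Title,ISBN} = (35, L) ✓
Shelf=8: row 5 → {Title,ISBN} = (28, P) ✓
Shelf=4: row 6 → {Title,ISBN} = (35, X) ✓
Shelf=7: rows 7, 8 → {Title,ISBN} takes values {(42, T), (32, S)} — violation
Shelf=13: rows 9, 12 → {Title,ISBN} = (31, O), (31, O) ✓
Shelf=14: row 10 → {Title,ISBN} = (29, R) ✓
Shelf=6: row 11 → {Title,ISBN} = (39, Y) ✓
The only Shelf value with inconsistent RHS is Shelf=7.

7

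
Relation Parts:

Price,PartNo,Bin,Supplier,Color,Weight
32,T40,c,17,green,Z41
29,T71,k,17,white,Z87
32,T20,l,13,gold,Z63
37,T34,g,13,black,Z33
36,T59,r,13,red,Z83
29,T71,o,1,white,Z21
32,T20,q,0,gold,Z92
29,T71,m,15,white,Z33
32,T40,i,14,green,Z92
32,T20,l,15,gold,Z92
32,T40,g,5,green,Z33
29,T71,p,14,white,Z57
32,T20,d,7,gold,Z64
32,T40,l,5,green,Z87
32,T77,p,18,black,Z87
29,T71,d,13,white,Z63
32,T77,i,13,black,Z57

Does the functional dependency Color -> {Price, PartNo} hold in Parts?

No

Color=green: 4 rows → {Price,PartNo} = (32, T40), (32, T40), (32, T40), (32, T40) ✓
Color=white: 5 rows → {Price,PartNo} = (29, T71), (29, T71), (29, T71), (29, T71), (29, T71) ✓
Color=gold: 4 rows → {Price,PartNo} = (32, T20), (32, T20), (32, T20), (32, T20) ✓
Color=black: 3 rows → {Price,PartNo} takes values {(37, T34), (32, T77)} — violation
Color=red: 1 row → {Price,PartNo} = (36, T59) ✓
Two rows agree on Color but differ on {Price, PartNo}, so Color -> {Price, PartNo} does not hold.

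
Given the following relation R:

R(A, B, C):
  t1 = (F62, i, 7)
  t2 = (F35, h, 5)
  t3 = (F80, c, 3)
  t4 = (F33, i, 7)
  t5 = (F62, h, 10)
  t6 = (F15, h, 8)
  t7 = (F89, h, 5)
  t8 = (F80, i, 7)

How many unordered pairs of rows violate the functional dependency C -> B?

C=7: all 3 rows agree on B — 0 pairs.
C=5: all 2 rows agree on B — 0 pairs.

0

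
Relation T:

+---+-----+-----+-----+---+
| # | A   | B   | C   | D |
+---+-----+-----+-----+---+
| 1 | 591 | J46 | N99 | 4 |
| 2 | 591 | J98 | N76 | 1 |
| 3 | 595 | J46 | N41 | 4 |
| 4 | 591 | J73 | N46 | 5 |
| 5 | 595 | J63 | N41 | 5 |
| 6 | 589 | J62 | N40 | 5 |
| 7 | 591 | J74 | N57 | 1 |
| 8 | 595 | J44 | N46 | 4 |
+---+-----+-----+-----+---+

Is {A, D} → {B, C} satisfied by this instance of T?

No

(A=591, D=4): row 1 → {B,C} = (J46, N99) ✓
(A=591, D=1): rows 2, 7 → {B,C} takes values {(J98, N76), (J74, N57)} — violation
(A=595, D=4): rows 3, 8 → {B,C} takes values {(J46, N41), (J44, N46)} — violation
(A=591, D=5): row 4 → {B,C} = (J73, N46) ✓
(A=595, D=5): row 5 → {B,C} = (J63, N41) ✓
(A=589, D=5): row 6 → {B,C} = (J62, N40) ✓
Two rows agree on {A, D} but differ on {B, C}, so {A, D} → {B, C} does not hold.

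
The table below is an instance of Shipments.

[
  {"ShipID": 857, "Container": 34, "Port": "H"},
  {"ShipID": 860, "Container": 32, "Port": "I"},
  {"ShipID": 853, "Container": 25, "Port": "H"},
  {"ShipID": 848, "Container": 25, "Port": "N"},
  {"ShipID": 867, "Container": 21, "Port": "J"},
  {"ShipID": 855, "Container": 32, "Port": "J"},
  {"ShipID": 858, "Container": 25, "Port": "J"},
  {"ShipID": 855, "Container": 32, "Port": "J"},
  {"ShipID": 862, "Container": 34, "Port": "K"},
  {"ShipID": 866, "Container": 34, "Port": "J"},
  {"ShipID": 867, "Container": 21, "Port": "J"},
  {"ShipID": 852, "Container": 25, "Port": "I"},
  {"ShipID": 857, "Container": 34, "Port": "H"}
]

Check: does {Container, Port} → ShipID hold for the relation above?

(Container=34, Port=H): 2 rows → ShipID = 857, 857 ✓
(Container=32, Port=I): 1 row → ShipID = 860 ✓
(Container=25, Port=H): 1 row → ShipID = 853 ✓
(Container=25, Port=N): 1 row → ShipID = 848 ✓
(Container=21, Port=J): 2 rows → ShipID = 867, 867 ✓
(Container=32, Port=J): 2 rows → ShipID = 855, 855 ✓
(Container=25, Port=J): 1 row → ShipID = 858 ✓
(Container=34, Port=K): 1 row → ShipID = 862 ✓
(Container=34, Port=J): 1 row → ShipID = 866 ✓
(Container=25, Port=I): 1 row → ShipID = 852 ✓
Every {Container, Port} value is associated with a single ShipID value, so {Container, Port} → ShipID holds.

Yes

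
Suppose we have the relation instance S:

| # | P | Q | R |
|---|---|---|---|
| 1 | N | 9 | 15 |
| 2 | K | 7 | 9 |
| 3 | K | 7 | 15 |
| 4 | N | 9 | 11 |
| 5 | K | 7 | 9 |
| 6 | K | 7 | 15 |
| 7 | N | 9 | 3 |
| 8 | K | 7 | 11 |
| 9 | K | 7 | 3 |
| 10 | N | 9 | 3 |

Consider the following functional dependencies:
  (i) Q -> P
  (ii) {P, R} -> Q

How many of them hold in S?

2

(i) Q -> P: every LHS value maps to a single RHS value — holds.
(ii) {P, R} -> Q: every LHS value maps to a single RHS value — holds.
2 of the 2 dependencies hold.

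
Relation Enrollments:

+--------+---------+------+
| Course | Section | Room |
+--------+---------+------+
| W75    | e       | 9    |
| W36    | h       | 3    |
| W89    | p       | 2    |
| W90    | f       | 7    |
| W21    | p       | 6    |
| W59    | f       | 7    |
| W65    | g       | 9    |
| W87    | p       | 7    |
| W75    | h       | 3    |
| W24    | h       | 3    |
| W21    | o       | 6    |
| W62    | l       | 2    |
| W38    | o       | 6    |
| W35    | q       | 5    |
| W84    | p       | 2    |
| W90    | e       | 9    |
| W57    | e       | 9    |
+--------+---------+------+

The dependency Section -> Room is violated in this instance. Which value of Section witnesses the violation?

p

Section=e: 3 rows → Room = 9, 9, 9 ✓
Section=h: 3 rows → Room = 3, 3, 3 ✓
Section=p: 4 rows → Room takes values {2, 6, 7} — violation
Section=f: 2 rows → Room = 7, 7 ✓
Section=g: 1 row → Room = 9 ✓
Section=o: 2 rows → Room = 6, 6 ✓
Section=l: 1 row → Room = 2 ✓
Section=q: 1 row → Room = 5 ✓
The only Section value with inconsistent Room is Section=p.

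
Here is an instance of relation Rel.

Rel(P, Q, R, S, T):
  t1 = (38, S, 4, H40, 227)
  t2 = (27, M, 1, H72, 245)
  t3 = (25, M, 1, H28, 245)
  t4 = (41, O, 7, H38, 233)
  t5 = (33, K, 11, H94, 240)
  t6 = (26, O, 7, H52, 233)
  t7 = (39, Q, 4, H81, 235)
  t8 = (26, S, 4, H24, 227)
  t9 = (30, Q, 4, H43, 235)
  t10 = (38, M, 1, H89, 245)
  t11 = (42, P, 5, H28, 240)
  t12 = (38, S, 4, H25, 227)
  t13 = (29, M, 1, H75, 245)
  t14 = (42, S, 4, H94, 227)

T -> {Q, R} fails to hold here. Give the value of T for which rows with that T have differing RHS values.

240

T=227: rows 1, 8, 12, 14 → {Q,R} = (S, 4), (S, 4), (S, 4), (S, 4) ✓
T=245: rows 2, 3, 10, 13 → {Q,R} = (M, 1), (M, 1), (M, 1), (M, 1) ✓
T=233: rows 4, 6 → {Q,R} = (O, 7), (O, 7) ✓
T=240: rows 5, 11 → {Q,R} takes values {(K, 11), (P, 5)} — violation
T=235: rows 7, 9 → {Q,R} = (Q, 4), (Q, 4) ✓
The only T value with inconsistent RHS is T=240.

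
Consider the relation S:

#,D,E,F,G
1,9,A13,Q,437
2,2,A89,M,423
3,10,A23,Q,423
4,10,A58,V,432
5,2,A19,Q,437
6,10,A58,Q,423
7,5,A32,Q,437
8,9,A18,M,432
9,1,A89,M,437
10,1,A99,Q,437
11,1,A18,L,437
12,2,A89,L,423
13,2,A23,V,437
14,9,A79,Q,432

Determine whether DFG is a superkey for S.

Rows 3 and 6 have the same DFG value (D=10, F=Q, G=423) but are distinct tuples, so DFG does not determine every attribute — not a superkey.

No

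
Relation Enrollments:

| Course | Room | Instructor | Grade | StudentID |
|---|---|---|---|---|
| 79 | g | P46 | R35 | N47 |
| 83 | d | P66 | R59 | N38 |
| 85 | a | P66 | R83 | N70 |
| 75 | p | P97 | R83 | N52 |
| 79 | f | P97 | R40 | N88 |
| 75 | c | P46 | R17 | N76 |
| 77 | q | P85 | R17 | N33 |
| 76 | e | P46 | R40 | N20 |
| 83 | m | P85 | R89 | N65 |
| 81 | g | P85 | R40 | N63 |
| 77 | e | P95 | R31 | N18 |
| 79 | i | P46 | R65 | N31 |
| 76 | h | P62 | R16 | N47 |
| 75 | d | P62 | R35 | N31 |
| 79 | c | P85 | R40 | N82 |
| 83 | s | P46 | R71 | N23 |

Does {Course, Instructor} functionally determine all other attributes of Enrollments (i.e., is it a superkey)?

Two distinct rows share (Course=79, Instructor=P46), so {Course, Instructor} does not determine every attribute — not a superkey.

No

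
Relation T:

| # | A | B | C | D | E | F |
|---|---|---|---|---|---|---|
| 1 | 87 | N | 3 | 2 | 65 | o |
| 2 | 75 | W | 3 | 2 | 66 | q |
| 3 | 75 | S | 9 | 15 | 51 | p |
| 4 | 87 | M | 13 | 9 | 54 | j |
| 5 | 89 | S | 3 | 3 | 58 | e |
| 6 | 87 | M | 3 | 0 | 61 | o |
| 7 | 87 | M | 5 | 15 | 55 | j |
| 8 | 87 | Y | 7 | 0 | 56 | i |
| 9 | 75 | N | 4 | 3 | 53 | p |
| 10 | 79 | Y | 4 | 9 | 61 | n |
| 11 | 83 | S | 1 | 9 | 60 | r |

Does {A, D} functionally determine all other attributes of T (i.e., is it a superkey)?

No

Rows 6 and 8 have the same {A, D} value (A=87, D=0) but are distinct tuples, so {A, D} does not determine every attribute — not a superkey.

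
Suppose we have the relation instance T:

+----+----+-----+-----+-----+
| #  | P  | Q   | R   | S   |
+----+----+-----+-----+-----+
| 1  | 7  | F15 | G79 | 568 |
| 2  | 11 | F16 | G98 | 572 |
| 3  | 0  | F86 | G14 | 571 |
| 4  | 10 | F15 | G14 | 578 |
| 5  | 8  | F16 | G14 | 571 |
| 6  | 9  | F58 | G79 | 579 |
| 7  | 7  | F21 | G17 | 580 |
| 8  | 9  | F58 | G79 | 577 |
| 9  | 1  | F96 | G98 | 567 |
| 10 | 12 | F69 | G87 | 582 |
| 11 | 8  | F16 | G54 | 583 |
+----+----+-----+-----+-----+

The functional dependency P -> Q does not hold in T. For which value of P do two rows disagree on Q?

7

P=7: rows 1, 7 → Q takes values {F15, F21} — violation
P=11: row 2 → Q = F16 ✓
P=0: row 3 → Q = F86 ✓
P=10: row 4 → Q = F15 ✓
P=8: rows 5, 11 → Q = F16, F16 ✓
P=9: rows 6, 8 → Q = F58, F58 ✓
P=1: row 9 → Q = F96 ✓
P=12: row 10 → Q = F69 ✓
The only P value with inconsistent Q is P=7.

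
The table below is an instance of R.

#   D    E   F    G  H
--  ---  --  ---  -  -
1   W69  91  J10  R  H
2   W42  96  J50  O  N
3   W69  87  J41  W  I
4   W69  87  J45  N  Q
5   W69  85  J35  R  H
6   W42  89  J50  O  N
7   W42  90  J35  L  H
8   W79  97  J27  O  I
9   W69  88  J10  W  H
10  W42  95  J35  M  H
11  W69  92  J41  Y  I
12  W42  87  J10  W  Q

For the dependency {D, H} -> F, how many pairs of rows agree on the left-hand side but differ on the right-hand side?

(D=W69, H=H): violating pairs (1,5), (5,9) — 2 pairs.
(D=W42, H=N): all 2 rows agree on F — 0 pairs.
(D=W69, H=I): all 2 rows agree on F — 0 pairs.
(D=W42, H=H): all 2 rows agree on F — 0 pairs.

2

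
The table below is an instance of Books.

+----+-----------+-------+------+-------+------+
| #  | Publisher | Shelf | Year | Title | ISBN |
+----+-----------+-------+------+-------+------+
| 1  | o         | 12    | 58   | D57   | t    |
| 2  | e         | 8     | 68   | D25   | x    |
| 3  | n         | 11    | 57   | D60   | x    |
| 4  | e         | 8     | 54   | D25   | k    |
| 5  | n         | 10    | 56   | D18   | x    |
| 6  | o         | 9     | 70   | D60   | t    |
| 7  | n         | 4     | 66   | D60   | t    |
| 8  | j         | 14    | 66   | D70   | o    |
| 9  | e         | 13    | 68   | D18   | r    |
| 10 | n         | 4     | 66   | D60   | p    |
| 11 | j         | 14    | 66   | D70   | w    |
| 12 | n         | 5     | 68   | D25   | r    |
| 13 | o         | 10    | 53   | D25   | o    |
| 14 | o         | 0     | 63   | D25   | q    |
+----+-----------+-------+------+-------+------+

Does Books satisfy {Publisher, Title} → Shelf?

No

(Publisher=o, Title=D57): row 1 → Shelf = 12 ✓
(Publisher=e, Title=D25): rows 2, 4 → Shelf = 8, 8 ✓
(Publisher=n, Title=D60): rows 3, 7, 10 → Shelf takes values {11, 4} — violation
(Publisher=n, Title=D18): row 5 → Shelf = 10 ✓
(Publisher=o, Title=D60): row 6 → Shelf = 9 ✓
(Publisher=j, Title=D70): rows 8, 11 → Shelf = 14, 14 ✓
(Publisher=e, Title=D18): row 9 → Shelf = 13 ✓
(Publisher=n, Title=D25): row 12 → Shelf = 5 ✓
(Publisher=o, Title=D25): rows 13, 14 → Shelf takes values {10, 0} — violation
Two rows agree on {Publisher, Title} but differ on Shelf, so {Publisher, Title} → Shelf does not hold.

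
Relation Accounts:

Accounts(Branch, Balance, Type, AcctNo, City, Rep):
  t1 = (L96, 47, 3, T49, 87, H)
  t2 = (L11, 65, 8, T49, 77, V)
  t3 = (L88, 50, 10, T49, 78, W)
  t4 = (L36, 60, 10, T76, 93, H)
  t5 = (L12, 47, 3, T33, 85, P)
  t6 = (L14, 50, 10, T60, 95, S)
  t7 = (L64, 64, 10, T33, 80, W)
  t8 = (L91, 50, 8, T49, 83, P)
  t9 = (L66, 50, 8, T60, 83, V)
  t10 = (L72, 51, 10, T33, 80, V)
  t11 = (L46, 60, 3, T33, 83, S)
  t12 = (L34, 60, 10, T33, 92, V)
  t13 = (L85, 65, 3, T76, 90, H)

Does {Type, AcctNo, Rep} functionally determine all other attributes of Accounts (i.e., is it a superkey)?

No

Rows 10 and 12 have the same {Type, AcctNo, Rep} value (Type=10, AcctNo=T33, Rep=V) but are distinct tuples, so {Type, AcctNo, Rep} does not determine every attribute — not a superkey.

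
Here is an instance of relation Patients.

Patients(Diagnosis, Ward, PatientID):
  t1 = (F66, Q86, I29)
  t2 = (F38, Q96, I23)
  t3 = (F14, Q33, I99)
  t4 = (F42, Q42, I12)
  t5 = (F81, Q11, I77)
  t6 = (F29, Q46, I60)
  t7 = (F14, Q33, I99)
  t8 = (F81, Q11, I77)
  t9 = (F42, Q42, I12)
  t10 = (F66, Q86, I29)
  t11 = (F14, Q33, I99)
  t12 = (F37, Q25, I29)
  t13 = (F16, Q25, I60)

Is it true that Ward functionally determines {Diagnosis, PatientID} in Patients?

Ward=Q86: rows 1, 10 → {Diagnosis,PatientID} = (F66, I29), (F66, I29) ✓
Ward=Q96: row 2 → {Diagnosis,PatientID} = (F38, I23) ✓
Ward=Q33: rows 3, 7, 11 → {Diagnosis,PatientID} = (F14, I99), (F14, I99), (F14, I99) ✓
Ward=Q42: rows 4, 9 → {Diagnosis,PatientID} = (F42, I12), (F42, I12) ✓
Ward=Q11: rows 5, 8 → {Diagnosis,PatientID} = (F81, I77), (F81, I77) ✓
Ward=Q46: row 6 → {Diagnosis,PatientID} = (F29, I60) ✓
Ward=Q25: rows 12, 13 → {Diagnosis,PatientID} takes values {(F37, I29), (F16, I60)} — violation
Two rows agree on Ward but differ on {Diagnosis, PatientID}, so Ward -> {Diagnosis, PatientID} does not hold.

No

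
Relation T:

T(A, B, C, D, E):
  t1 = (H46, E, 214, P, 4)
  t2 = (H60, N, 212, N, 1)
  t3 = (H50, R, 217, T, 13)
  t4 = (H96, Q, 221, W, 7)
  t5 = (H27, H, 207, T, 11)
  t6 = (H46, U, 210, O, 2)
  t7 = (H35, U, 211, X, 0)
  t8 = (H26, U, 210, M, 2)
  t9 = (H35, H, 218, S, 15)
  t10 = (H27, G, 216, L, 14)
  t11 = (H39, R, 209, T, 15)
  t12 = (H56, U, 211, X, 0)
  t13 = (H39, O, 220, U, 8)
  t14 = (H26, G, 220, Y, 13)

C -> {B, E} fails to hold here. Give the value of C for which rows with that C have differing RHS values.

220

C=214: row 1 → {B,E} = (E, 4) ✓
C=212: row 2 → {B,E} = (N, 1) ✓
C=217: row 3 → {B,E} = (R, 13) ✓
C=221: row 4 → {B,E} = (Q, 7) ✓
C=207: row 5 → {B,E} = (H, 11) ✓
C=210: rows 6, 8 → {B,E} = (U, 2), (U, 2) ✓
C=211: rows 7, 12 → {B,E} = (U, 0), (U, 0) ✓
C=218: row 9 → {B,E} = (H, 15) ✓
C=216: row 10 → {B,E} = (G, 14) ✓
C=209: row 11 → {B,E} = (R, 15) ✓
C=220: rows 13, 14 → {B,E} takes values {(O, 8), (G, 13)} — violation
The only C value with inconsistent RHS is C=220.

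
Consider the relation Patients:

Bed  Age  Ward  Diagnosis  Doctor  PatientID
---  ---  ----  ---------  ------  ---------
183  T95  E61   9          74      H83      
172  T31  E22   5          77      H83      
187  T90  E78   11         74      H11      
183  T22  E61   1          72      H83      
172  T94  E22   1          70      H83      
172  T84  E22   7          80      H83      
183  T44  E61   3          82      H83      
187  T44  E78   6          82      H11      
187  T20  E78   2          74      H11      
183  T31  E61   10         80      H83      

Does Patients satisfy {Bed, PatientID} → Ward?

(Bed=183, PatientID=H83): 4 rows → Ward = E61, E61, E61, E61 ✓
(Bed=172, PatientID=H83): 3 rows → Ward = E22, E22, E22 ✓
(Bed=187, PatientID=H11): 3 rows → Ward = E78, E78, E78 ✓
Every {Bed, PatientID} value is associated with a single Ward value, so {Bed, PatientID} → Ward holds.

Yes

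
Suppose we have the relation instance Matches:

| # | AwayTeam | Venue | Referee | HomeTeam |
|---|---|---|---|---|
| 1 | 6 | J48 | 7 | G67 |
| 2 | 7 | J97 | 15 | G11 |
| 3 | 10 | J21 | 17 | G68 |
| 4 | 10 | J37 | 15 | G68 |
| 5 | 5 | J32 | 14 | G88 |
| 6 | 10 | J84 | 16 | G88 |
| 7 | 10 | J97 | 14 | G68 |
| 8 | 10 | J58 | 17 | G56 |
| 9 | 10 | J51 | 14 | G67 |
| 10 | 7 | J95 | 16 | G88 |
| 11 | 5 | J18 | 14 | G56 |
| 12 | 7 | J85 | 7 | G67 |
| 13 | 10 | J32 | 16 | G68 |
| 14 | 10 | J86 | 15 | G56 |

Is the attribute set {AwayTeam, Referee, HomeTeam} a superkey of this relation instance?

Yes

All 14 rows have distinct {AwayTeam, Referee, HomeTeam} values, so {AwayTeam, Referee, HomeTeam} → (all attributes) holds and {AwayTeam, Referee, HomeTeam} is a superkey.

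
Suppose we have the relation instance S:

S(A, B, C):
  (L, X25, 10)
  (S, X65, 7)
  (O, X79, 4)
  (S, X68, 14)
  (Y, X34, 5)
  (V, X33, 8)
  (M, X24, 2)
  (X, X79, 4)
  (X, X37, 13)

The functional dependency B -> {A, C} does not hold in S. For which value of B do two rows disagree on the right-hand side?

B=X25: 1 row → {A,C} = (L, 10) ✓
B=X65: 1 row → {A,C} = (S, 7) ✓
B=X79: 2 rows → {A,C} takes values {(O, 4), (X, 4)} — violation
B=X68: 1 row → {A,C} = (S, 14) ✓
B=X34: 1 row → {A,C} = (Y, 5) ✓
B=X33: 1 row → {A,C} = (V, 8) ✓
B=X24: 1 row → {A,C} = (M, 2) ✓
B=X37: 1 row → {A,C} = (X, 13) ✓
The only B value with inconsistent RHS is B=X79.

X79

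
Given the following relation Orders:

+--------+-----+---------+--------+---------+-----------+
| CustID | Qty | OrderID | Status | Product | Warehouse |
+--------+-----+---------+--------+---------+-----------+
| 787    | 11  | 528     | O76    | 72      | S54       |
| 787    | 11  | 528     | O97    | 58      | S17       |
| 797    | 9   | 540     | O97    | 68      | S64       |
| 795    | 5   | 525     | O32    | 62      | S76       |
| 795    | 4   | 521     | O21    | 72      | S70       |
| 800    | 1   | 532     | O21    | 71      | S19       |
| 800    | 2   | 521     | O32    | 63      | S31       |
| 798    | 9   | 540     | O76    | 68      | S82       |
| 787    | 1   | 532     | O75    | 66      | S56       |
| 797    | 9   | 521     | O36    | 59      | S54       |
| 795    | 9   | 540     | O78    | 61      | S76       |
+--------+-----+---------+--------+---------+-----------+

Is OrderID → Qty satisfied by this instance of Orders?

No

OrderID=528: 2 rows → Qty = 11, 11 ✓
OrderID=540: 3 rows → Qty = 9, 9, 9 ✓
OrderID=525: 1 row → Qty = 5 ✓
OrderID=521: 3 rows → Qty takes values {4, 2, 9} — violation
OrderID=532: 2 rows → Qty = 1, 1 ✓
Two rows agree on OrderID but differ on Qty, so OrderID → Qty does not hold.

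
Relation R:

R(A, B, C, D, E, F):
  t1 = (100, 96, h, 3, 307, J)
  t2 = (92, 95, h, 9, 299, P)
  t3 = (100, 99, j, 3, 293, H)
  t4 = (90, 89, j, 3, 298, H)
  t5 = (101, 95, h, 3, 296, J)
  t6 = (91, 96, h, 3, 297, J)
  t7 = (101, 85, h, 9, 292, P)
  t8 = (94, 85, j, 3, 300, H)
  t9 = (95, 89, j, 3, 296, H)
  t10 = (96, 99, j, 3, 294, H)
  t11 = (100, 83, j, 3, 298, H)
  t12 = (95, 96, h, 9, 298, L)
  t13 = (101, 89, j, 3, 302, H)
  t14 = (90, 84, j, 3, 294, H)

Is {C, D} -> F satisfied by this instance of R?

No

(C=h, D=3): rows 1, 5, 6 → F = J, J, J ✓
(C=h, D=9): rows 2, 7, 12 → F takes values {P, L} — violation
(C=j, D=3): rows 3, 4, 8, 9, 10, 11, 13, 14 → F = H, H, H, H, H, H, H, H ✓
Two rows agree on {C, D} but differ on F, so {C, D} -> F does not hold.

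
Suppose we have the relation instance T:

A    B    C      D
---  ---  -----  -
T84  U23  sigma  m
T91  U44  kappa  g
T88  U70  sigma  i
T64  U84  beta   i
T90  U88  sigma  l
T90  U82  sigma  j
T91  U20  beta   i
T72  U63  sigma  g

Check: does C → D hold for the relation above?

No

C=sigma: 5 rows → D takes values {m, i, l, j, g} — violation
C=kappa: 1 row → D = g ✓
C=beta: 2 rows → D = i, i ✓
Two rows agree on C but differ on D, so C → D does not hold.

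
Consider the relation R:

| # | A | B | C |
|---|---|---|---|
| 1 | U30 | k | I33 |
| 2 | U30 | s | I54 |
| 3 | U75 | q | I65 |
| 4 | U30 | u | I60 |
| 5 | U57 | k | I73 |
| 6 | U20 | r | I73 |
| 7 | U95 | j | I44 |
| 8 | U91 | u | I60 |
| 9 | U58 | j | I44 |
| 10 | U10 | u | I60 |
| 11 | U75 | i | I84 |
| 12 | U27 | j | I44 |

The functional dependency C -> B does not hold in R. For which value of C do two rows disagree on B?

I73

C=I33: row 1 → B = k ✓
C=I54: row 2 → B = s ✓
C=I65: row 3 → B = q ✓
C=I60: rows 4, 8, 10 → B = u, u, u ✓
C=I73: rows 5, 6 → B takes values {k, r} — violation
C=I44: rows 7, 9, 12 → B = j, j, j ✓
C=I84: row 11 → B = i ✓
The only C value with inconsistent B is C=I73.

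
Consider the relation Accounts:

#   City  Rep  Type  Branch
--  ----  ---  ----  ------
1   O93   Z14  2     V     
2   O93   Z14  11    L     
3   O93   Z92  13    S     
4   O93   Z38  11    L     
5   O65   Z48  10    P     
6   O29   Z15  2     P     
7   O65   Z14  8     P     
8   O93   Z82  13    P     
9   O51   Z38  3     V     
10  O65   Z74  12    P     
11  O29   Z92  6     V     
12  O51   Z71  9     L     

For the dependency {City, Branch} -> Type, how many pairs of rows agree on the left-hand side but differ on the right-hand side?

(City=O93, Branch=L): all 2 rows agree on Type — 0 pairs.
(City=O65, Branch=P): violating pairs (5,7), (5,10), (7,10) — 3 pairs.

3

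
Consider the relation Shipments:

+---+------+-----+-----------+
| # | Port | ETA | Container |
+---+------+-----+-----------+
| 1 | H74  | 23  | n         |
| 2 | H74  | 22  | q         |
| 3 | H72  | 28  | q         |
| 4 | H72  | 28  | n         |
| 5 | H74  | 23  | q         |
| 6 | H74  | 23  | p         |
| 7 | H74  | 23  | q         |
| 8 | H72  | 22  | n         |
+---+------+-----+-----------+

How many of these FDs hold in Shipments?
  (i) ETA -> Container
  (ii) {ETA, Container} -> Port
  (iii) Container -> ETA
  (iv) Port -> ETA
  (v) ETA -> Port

(i) ETA -> Container: ETA=23: rows 1, 5, 6, 7 → Container takes values {n, q, p} — violation; ETA=22: rows 2, 8 → Container takes values {q, n} — violation; ETA=28: rows 3, 4 → Container takes values {q, n} — violation — fails.
(ii) {ETA, Container} -> Port: every LHS value maps to a single RHS value — holds.
(iii) Container -> ETA: Container=n: rows 1, 4, 8 → ETA takes values {23, 28, 22} — violation; Container=q: rows 2, 3, 5, 7 → ETA takes values {22, 28, 23} — violation — fails.
(iv) Port -> ETA: Port=H74: rows 1, 2, 5, 6, 7 → ETA takes values {23, 22} — violation; Port=H72: rows 3, 4, 8 → ETA takes values {28, 22} — violation — fails.
(v) ETA -> Port: ETA=22: rows 2, 8 → Port takes values {H74, H72} — violation — fails.
1 of the 5 dependencies holds.

1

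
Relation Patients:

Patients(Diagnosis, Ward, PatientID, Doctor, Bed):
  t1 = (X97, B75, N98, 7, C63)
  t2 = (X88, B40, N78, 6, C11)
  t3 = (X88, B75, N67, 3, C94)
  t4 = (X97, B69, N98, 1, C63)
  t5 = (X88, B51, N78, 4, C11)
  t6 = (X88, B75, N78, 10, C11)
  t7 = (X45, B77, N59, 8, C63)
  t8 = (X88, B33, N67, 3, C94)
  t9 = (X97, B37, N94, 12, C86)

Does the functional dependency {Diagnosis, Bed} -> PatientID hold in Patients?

Yes

(Diagnosis=X97, Bed=C63): rows 1, 4 → PatientID = N98, N98 ✓
(Diagnosis=X88, Bed=C11): rows 2, 5, 6 → PatientID = N78, N78, N78 ✓
(Diagnosis=X88, Bed=C94): rows 3, 8 → PatientID = N67, N67 ✓
(Diagnosis=X45, Bed=C63): row 7 → PatientID = N59 ✓
(Diagnosis=X97, Bed=C86): row 9 → PatientID = N94 ✓
Every {Diagnosis, Bed} value is associated with a single PatientID value, so {Diagnosis, Bed} -> PatientID holds.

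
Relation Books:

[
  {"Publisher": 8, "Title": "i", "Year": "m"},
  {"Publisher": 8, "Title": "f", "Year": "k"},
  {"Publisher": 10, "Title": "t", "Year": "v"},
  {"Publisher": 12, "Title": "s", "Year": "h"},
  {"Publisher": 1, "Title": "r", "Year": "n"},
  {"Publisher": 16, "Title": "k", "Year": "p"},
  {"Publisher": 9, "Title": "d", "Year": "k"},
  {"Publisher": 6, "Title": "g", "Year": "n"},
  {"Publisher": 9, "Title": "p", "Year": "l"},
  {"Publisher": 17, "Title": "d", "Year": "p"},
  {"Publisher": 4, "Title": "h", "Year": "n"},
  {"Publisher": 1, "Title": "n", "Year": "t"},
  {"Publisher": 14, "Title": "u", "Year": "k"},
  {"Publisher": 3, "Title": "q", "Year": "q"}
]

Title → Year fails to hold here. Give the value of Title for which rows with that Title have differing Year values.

d

Title=i: 1 row → Year = m ✓
Title=f: 1 row → Year = k ✓
Title=t: 1 row → Year = v ✓
Title=s: 1 row → Year = h ✓
Title=r: 1 row → Year = n ✓
Title=k: 1 row → Year = p ✓
Title=d: 2 rows → Year takes values {k, p} — violation
Title=g: 1 row → Year = n ✓
Title=p: 1 row → Year = l ✓
Title=h: 1 row → Year = n ✓
Title=n: 1 row → Year = t ✓
Title=u: 1 row → Year = k ✓
Title=q: 1 row → Year = q ✓
The only Title value with inconsistent Year is Title=d.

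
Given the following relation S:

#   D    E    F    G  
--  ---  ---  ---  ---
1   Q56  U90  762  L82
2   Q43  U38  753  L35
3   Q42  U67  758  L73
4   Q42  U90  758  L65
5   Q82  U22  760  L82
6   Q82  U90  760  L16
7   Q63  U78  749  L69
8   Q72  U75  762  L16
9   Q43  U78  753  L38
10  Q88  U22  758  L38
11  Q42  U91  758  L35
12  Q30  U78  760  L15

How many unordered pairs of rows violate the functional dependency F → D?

F=762: violating pairs (1,8) — 1 pair.
F=753: all 2 rows agree on D — 0 pairs.
F=758: violating pairs (3,10), (4,10), (10,11) — 3 pairs.
F=760: violating pairs (5,12), (6,12) — 2 pairs.

6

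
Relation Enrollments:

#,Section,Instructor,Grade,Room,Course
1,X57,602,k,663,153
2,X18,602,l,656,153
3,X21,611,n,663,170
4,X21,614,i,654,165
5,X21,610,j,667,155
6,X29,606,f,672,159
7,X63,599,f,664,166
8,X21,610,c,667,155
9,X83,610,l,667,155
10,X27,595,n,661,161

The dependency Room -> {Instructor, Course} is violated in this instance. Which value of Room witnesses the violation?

Room=663: rows 1, 3 → {Instructor,Course} takes values {(602, 153), (611, 170)} — violation
Room=656: row 2 → {Instructor,Course} = (602, 153) ✓
Room=654: row 4 → {Instructor,Course} = (614, 165) ✓
Room=667: rows 5, 8, 9 → {Instructor,Course} = (610, 155), (610, 155), (610, 155) ✓
Room=672: row 6 → {Instructor,Course} = (606, 159) ✓
Room=664: row 7 → {Instructor,Course} = (599, 166) ✓
Room=661: row 10 → {Instructor,Course} = (595, 161) ✓
The only Room value with inconsistent RHS is Room=663.

663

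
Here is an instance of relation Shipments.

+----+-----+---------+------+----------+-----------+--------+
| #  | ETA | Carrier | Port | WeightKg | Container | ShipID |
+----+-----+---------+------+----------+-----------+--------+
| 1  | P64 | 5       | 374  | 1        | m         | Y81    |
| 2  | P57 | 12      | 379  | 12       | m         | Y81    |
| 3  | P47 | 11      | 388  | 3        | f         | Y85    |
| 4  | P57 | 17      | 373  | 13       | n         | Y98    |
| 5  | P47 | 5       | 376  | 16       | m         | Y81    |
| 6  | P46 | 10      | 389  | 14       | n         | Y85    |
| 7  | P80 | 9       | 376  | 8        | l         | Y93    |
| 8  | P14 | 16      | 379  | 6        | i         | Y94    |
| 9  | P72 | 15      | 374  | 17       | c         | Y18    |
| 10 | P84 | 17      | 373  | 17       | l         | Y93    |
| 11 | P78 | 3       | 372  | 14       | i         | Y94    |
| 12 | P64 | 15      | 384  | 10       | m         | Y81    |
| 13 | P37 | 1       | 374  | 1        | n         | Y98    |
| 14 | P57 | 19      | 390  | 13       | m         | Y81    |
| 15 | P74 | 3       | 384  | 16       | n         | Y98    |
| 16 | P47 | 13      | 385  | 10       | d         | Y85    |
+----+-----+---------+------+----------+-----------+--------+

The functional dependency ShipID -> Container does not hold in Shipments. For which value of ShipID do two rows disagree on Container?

Y85

ShipID=Y81: rows 1, 2, 5, 12, 14 → Container = m, m, m, m, m ✓
ShipID=Y85: rows 3, 6, 16 → Container takes values {f, n, d} — violation
ShipID=Y98: rows 4, 13, 15 → Container = n, n, n ✓
ShipID=Y93: rows 7, 10 → Container = l, l ✓
ShipID=Y94: rows 8, 11 → Container = i, i ✓
ShipID=Y18: row 9 → Container = c ✓
The only ShipID value with inconsistent Container is ShipID=Y85.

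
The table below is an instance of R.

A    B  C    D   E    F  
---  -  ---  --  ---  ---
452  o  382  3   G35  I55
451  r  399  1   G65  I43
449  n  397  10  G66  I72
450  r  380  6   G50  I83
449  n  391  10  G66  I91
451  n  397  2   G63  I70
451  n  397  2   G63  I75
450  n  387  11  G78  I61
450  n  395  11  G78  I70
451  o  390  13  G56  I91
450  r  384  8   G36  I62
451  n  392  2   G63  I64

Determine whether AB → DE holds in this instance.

(A=452, B=o): 1 row → {D,E} = (3, G35) ✓
(A=451, B=r): 1 row → {D,E} = (1, G65) ✓
(A=449, B=n): 2 rows → {D,E} = (10, G66), (10, G66) ✓
(A=450, B=r): 2 rows → {D,E} takes values {(6, G50), (8, G36)} — violation
(A=451, B=n): 3 rows → {D,E} = (2, G63), (2, G63), (2, G63) ✓
(A=450, B=n): 2 rows → {D,E} = (11, G78), (11, G78) ✓
(A=451, B=o): 1 row → {D,E} = (13, G56) ✓
Two rows agree on AB but differ on DE, so AB → DE does not hold.

No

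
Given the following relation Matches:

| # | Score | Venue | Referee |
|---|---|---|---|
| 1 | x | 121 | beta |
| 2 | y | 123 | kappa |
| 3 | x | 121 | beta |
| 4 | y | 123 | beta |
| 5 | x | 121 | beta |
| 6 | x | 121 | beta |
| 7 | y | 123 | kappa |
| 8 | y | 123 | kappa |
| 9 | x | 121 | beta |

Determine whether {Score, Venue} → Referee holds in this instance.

No

(Score=x, Venue=121): rows 1, 3, 5, 6, 9 → Referee = beta, beta, beta, beta, beta ✓
(Score=y, Venue=123): rows 2, 4, 7, 8 → Referee takes values {kappa, beta} — violation
Two rows agree on {Score, Venue} but differ on Referee, so {Score, Venue} → Referee does not hold.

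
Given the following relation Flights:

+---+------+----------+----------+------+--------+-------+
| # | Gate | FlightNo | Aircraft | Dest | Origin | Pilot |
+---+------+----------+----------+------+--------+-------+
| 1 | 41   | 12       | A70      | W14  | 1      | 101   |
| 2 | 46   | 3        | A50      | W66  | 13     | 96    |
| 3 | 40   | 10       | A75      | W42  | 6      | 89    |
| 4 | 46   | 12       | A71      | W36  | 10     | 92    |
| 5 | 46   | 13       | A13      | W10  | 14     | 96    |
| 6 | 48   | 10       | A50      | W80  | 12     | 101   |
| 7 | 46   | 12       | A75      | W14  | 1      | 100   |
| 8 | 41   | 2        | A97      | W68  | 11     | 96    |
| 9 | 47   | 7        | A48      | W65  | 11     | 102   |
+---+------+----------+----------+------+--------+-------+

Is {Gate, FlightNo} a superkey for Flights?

No

Rows 4 and 7 have the same {Gate, FlightNo} value (Gate=46, FlightNo=12) but are distinct tuples, so {Gate, FlightNo} does not determine every attribute — not a superkey.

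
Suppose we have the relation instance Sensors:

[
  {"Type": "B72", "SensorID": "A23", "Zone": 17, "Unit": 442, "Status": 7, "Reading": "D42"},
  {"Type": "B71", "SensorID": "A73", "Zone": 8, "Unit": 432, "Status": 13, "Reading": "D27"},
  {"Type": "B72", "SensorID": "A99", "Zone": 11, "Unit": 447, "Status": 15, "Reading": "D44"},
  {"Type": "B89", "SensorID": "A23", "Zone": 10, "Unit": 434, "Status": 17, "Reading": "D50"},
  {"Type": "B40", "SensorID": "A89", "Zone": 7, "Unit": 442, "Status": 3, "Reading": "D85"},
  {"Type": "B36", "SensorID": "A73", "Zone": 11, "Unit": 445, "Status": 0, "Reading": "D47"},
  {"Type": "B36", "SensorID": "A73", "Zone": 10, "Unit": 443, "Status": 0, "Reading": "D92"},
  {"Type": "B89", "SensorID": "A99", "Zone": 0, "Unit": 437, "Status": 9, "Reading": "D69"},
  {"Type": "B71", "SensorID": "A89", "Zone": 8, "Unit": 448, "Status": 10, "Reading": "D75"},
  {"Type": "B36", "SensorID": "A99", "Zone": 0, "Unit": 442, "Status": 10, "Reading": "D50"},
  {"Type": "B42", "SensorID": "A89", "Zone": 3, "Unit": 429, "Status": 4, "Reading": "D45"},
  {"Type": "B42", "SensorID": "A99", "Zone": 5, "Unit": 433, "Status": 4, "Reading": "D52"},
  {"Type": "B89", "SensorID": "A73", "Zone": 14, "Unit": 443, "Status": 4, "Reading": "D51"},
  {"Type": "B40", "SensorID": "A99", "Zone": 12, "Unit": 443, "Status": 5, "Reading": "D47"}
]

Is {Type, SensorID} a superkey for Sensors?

Two distinct rows share (Type=B36, SensorID=A73), so {Type, SensorID} does not determine every attribute — not a superkey.

No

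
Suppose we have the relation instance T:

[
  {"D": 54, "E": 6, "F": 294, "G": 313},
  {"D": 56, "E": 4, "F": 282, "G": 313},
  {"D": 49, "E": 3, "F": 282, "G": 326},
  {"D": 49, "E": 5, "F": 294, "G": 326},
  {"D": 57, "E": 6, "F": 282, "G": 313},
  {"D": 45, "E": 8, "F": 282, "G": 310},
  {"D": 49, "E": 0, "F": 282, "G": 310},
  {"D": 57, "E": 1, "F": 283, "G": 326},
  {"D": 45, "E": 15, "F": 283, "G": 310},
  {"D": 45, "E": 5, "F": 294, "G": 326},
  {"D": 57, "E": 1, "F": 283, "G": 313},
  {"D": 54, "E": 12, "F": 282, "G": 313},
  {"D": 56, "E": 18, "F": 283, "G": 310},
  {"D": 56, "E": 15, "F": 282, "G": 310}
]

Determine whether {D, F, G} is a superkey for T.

All 14 rows have distinct {D, F, G} values, so {D, F, G} → (all attributes) holds and {D, F, G} is a superkey.

Yes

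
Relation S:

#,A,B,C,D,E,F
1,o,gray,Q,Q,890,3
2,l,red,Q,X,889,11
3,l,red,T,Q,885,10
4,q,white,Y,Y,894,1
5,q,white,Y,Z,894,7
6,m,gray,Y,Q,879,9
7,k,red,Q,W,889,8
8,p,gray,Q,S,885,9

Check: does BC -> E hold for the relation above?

(B=gray, C=Q): rows 1, 8 → E takes values {890, 885} — violation
(B=red, C=Q): rows 2, 7 → E = 889, 889 ✓
(B=red, C=T): row 3 → E = 885 ✓
(B=white, C=Y): rows 4, 5 → E = 894, 894 ✓
(B=gray, C=Y): row 6 → E = 879 ✓
Two rows agree on BC but differ on E, so BC -> E does not hold.

No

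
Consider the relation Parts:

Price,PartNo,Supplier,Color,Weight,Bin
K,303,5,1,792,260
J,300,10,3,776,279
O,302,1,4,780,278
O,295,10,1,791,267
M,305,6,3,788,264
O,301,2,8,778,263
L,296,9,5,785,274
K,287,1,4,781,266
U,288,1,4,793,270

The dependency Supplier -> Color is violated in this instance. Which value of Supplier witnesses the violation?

10

Supplier=5: 1 row → Color = 1 ✓
Supplier=10: 2 rows → Color takes values {3, 1} — violation
Supplier=1: 3 rows → Color = 4, 4, 4 ✓
Supplier=6: 1 row → Color = 3 ✓
Supplier=2: 1 row → Color = 8 ✓
Supplier=9: 1 row → Color = 5 ✓
The only Supplier value with inconsistent Color is Supplier=10.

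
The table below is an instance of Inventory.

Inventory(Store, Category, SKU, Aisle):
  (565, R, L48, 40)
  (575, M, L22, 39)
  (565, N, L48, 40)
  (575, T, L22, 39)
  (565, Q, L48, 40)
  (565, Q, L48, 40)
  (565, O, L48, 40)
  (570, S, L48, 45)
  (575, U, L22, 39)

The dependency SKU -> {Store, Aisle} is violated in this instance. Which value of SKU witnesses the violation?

SKU=L48: 6 rows → {Store,Aisle} takes values {(565, 40), (570, 45)} — violation
SKU=L22: 3 rows → {Store,Aisle} = (575, 39), (575, 39), (575, 39) ✓
The only SKU value with inconsistent RHS is SKU=L48.

L48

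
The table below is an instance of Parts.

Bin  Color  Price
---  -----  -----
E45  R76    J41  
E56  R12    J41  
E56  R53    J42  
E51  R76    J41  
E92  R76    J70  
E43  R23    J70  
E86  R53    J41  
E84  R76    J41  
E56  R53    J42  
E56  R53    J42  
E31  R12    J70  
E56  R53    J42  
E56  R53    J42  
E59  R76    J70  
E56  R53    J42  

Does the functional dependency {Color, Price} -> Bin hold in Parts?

No

(Color=R76, Price=J41): 3 rows → Bin takes values {E45, E51, E84} — violation
(Color=R12, Price=J41): 1 row → Bin = E56 ✓
(Color=R53, Price=J42): 6 rows → Bin = E56, E56, E56, E56, E56, E56 ✓
(Color=R76, Price=J70): 2 rows → Bin takes values {E92, E59} — violation
(Color=R23, Price=J70): 1 row → Bin = E43 ✓
(Color=R53, Price=J41): 1 row → Bin = E86 ✓
(Color=R12, Price=J70): 1 row → Bin = E31 ✓
Two rows agree on {Color, Price} but differ on Bin, so {Color, Price} -> Bin does not hold.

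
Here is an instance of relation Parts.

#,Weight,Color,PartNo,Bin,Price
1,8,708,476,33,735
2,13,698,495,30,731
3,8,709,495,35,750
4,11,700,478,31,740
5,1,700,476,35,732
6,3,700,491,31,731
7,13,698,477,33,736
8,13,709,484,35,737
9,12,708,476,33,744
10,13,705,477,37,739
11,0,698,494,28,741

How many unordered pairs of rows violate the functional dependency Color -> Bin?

5

Color=708: all 2 rows agree on Bin — 0 pairs.
Color=698: violating pairs (2,7), (2,11), (7,11) — 3 pairs.
Color=709: all 2 rows agree on Bin — 0 pairs.
Color=700: violating pairs (4,5), (5,6) — 2 pairs.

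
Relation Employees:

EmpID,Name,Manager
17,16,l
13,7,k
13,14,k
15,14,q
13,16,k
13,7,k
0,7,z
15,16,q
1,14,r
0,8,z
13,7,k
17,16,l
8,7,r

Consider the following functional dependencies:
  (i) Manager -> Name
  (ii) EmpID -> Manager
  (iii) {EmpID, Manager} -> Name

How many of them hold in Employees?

1

(i) Manager -> Name: Manager=k: 5 rows → Name takes values {7, 14, 16} — violation; Manager=q: 2 rows → Name takes values {14, 16} — violation; Manager=z: 2 rows → Name takes values {7, 8} — violation; Manager=r: 2 rows → Name takes values {14, 7} — violation — fails.
(ii) EmpID -> Manager: every LHS value maps to a single RHS value — holds.
(iii) {EmpID, Manager} -> Name: (EmpID=13, Manager=k): 5 rows → Name takes values {7, 14, 16} — violation; (EmpID=15, Manager=q): 2 rows → Name takes values {14, 16} — violation; (EmpID=0, Manager=z): 2 rows → Name takes values {7, 8} — violation — fails.
1 of the 3 dependencies holds.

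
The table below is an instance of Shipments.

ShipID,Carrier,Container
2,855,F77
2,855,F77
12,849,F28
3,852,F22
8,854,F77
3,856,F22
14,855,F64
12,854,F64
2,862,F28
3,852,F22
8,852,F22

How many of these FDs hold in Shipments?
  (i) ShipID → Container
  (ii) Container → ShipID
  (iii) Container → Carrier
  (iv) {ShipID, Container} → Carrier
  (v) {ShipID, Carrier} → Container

1

(i) ShipID → Container: ShipID=2: 3 rows → Container takes values {F77, F28} — violation; ShipID=12: 2 rows → Container takes values {F28, F64} — violation; ShipID=8: 2 rows → Container takes values {F77, F22} — violation — fails.
(ii) Container → ShipID: Container=F77: 3 rows → ShipID takes values {2, 8} — violation; Container=F28: 2 rows → ShipID takes values {12, 2} — violation; Container=F22: 4 rows → ShipID takes values {3, 8} — violation; Container=F64: 2 rows → ShipID takes values {14, 12} — violation — fails.
(iii) Container → Carrier: Container=F77: 3 rows → Carrier takes values {855, 854} — violation; Container=F28: 2 rows → Carrier takes values {849, 862} — violation; Container=F22: 4 rows → Carrier takes values {852, 856} — violation; Container=F64: 2 rows → Carrier takes values {855, 854} — violation — fails.
(iv) {ShipID, Container} → Carrier: (ShipID=3, Container=F22): 3 rows → Carrier takes values {852, 856} — violation — fails.
(v) {ShipID, Carrier} → Container: every LHS value maps to a single RHS value — holds.
1 of the 5 dependencies holds.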